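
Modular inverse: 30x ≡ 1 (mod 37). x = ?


Use the extended Euclidean algorithm to write 1 = 30·s + 37·t; then s mod 37 is the inverse.
Euclidean algorithm:
  30 = 0·37 + 30
  37 = 1·30 + 7
  30 = 4·7 + 2
  7 = 3·2 + 1
  2 = 2·1 + 0
gcd(30,37) = 1
Back-substitution gives: 30·(-16) + 37·(13) = 1
So 30⁻¹ ≡ -16 ≡ 21 (mod 37)
Check: 30 × 21 = 630 ≡ 1 (mod 37) ✓

30⁻¹ ≡ 21 (mod 37)


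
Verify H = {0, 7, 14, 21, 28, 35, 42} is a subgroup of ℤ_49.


Subgroup test for H = {0, 7, 14, 21, 28, 35, 42} in (ℤ_49, +):
(1) 0 ∈ H? Yes
(2) Closure: for all a,b ∈ H, (a+b) mod 49 ∈ H? Yes
(3) Inverses: for all a ∈ H, -a mod 49 ∈ H? Yes

Yes, H is a subgroup of ℤ_49


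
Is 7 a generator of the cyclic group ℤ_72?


g generates ℤ_n iff gcd(g, n) = 1
gcd(7, 72) = 1
Since gcd = 1, 7 is a generator.

Yes, 7 generates ℤ_72


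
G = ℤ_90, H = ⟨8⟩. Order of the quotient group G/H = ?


|⟨8⟩| = n / gcd(8, 90) = 90 / 2 = 45
H is normal (ℤ_90 is abelian).
|G/H| = |G| / |H| = 90 / 45 = 2

|G/H| = 2


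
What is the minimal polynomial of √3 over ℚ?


√3 satisfies x² - 3 = 0, irreducible over ℚ since 3 is squarefree

Minimal polynomial: x² - 3


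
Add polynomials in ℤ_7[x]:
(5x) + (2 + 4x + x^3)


Add coefficients mod 7:
x^0: 0 + 2 = 2 (mod 7)
x^1: 5 + 4 = 2 (mod 7)
x^2: 0 + 0 = 0 (mod 7)
x^3: 0 + 1 = 1 (mod 7)
Result: 2 + 2x + x^3

f + g = 2 + 2x + x^3


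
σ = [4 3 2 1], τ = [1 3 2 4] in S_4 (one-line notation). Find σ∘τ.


σ∘τ: apply τ first, then σ
1 →τ 1 →σ 4
2 →τ 3 →σ 2
3 →τ 2 →σ 3
4 →τ 4 →σ 1

σ∘τ = [4 2 3 1]


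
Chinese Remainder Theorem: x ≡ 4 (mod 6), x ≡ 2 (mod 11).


m₁ = 6, m₂ = 11, gcd = 1, so CRT applies. M = m₁·m₂ = 66
Let M₁ = M/m₁ = 11, M₂ = M/m₂ = 6
Find y₁ ≡ M₁⁻¹ (mod m₁): 11⁻¹ ≡ 5 (mod 6)
Find y₂ ≡ M₂⁻¹ (mod m₂): 6⁻¹ ≡ 2 (mod 11)
x = a₁·M₁·y₁ + a₂·M₂·y₂ = 4·11·5 + 2·6·2 = 244
Reduce mod 66: x ≡ 46
Check: 46 mod 6 = 4 ✓, 46 mod 11 = 2 ✓

x ≡ 46 (mod 66)


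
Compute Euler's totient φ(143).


Factor n: 143 = 11 × 13
φ(n) = n · ∏(1 - 1/p) over distinct primes p | n
φ(143) = 143 · (1 - 1/11) · (1 - 1/13) = 120

φ(143) = 120


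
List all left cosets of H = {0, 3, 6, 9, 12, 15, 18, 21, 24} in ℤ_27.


H = {0, 3, 6, 9, 12, 15, 18, 21, 24}, |H| = 9
Number of cosets = |G|/|H| = 27/9 = 3
0 + H = {0, 3, 6, 9, 12, 15, 18, 21, 24}
1 + H = {1, 4, 7, 10, 13, 16, 19, 22, 25}
2 + H = {2, 5, 8, 11, 14, 17, 20, 23, 26}

Cosets: 0+H={0,3,6,9,12,15,18,21,24}; 1+H={1,4,7,10,13,16,19,22,25}; 2+H={2,5,8,11,14,17,20,23,26}


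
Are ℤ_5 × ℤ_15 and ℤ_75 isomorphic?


Comparing ℤ_5 × ℤ_15 and ℤ_75:
gcd(5,15) = 5 ≠ 1. Max element order in ℤ_5×ℤ_15 is lcm(5,15) = 15 < 75, so it has no element of order 75

No, ℤ_5 × ℤ_15 ≇ ℤ_75


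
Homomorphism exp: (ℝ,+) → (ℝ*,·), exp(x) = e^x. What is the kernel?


Kernel = preimage of identity
ker(exp) = {x ∈ ℝ | e^x = 1} = {0}

ker(exp) = {0}


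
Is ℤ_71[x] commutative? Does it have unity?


ℤ_71 is a field (n prime), so ℤ_71[x] is a commutative integral domain with unity
Commutative: Yes
Integral domain: Yes
Has unity: Yes

ℤ_71[x]: Commutative=Yes, Unity=Yes


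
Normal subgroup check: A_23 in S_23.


H = A_23 in S_23
A_23 has index 2 in S_23, and every subgroup of index 2 is normal

Yes, normal subgroup


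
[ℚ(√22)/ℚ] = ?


√22 has minimal polynomial x² - 22 (irreducible over ℚ since 22 is squarefree)

[ℚ(√22)/ℚ] = 2


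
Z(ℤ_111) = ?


Z(G) = {g ∈ G | gx = xg for all x ∈ G}
ℤ_111 is abelian, so Z(G) = G

Z(ℤ_111) = ℤ_111


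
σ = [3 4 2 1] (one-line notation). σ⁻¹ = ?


To find σ⁻¹, swap domain and range:
σ(1) = 3 → σ⁻¹(3) = 1
σ(2) = 4 → σ⁻¹(4) = 2
σ(3) = 2 → σ⁻¹(2) = 3
σ(4) = 1 → σ⁻¹(1) = 4

σ⁻¹ = [4 3 1 2]


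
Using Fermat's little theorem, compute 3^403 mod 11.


Fermat's little theorem: if p is prime and gcd(a,p)=1, then a^(p-1) ≡ 1 (mod p)
p = 11 is prime, gcd(3,11) = 1
Reduce exponent: 403 mod 10 = 3
So 3^403 ≡ 3^3 (mod 11)
3^3 mod 11 = 5

3^403 ≡ 5 (mod 11)


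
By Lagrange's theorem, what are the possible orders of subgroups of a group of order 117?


Lagrange's theorem: |H| divides |G|
|G| = 117
Divisors of 117: 1, 3, 9, 13, 39, 117

Possible subgroup orders: {1, 3, 9, 13, 39, 117}


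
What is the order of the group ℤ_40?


ℤ_n has n elements.

|ℤ_40| = 40


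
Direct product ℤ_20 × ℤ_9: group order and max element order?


|ℤ_20 × ℤ_9| = 20 × 9 = 180
Max element order = lcm(20,9) = 180
Cyclic? Yes (gcd=1)

|ℤ_20×ℤ_9| = 180, max element order = 180


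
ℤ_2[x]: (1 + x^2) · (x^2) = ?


Expand and collect like terms; reduce coefficients mod 2:
x^0: 1·0 = 0 ≡ 0 (mod 2)
x^1: 1·0 + 0·0 = 0 ≡ 0 (mod 2)
x^2: 1·1 + 0·0 + 1·0 = 1 ≡ 1 (mod 2)
x^3: 0·1 + 1·0 = 0 ≡ 0 (mod 2)
x^4: 1·1 = 1 ≡ 1 (mod 2)
Result: x^2 + x^4

f · g = x^2 + x^4


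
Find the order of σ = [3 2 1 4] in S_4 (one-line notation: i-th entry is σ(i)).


Cycle decomposition: (1 3)
Cycle lengths: 2
Order = lcm(2) = 2

ord(σ) = 2


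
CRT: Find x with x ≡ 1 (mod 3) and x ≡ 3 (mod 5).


m₁ = 3, m₂ = 5, gcd = 1, so CRT applies. M = m₁·m₂ = 15
Let M₁ = M/m₁ = 5, M₂ = M/m₂ = 3
Find y₁ ≡ M₁⁻¹ (mod m₁): 5⁻¹ ≡ 2 (mod 3)
Find y₂ ≡ M₂⁻¹ (mod m₂): 3⁻¹ ≡ 2 (mod 5)
x = a₁·M₁·y₁ + a₂·M₂·y₂ = 1·5·2 + 3·3·2 = 28
Reduce mod 15: x ≡ 13
Check: 13 mod 3 = 1 ✓, 13 mod 5 = 3 ✓

x ≡ 13 (mod 15)


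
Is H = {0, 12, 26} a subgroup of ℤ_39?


Subgroup test for H = {0, 12, 26} in (ℤ_39, +):
(1) 0 ∈ H? Yes
(2) Closure: for all a,b ∈ H, (a+b) mod 39 ∈ H? No  [counterexample: 12 + 12 = 24 ∉ H]
(3) Inverses: for all a ∈ H, -a mod 39 ∈ H? No

No, H is not a subgroup of ℤ_39


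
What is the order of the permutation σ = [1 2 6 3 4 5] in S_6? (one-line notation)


Cycle decomposition: (3 6 5 4)
Cycle lengths: 4
Order = lcm(4) = 4

ord(σ) = 4


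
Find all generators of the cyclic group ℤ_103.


g generates ℤ_n iff gcd(g,n) = 1
Prime factors of 103: 103
Generators are g ∈ {1,...,102} not divisible by any of these primes.
Generators: {1, 2, 3, 4, 5, 6, 7, 8, 9, 10, 11, 12, 13, 14, 15, 16, 17, 18, 19, 20, 21, 22, 23, 24, 25, 26, 27, 28, 29, 30, 31, 32, 33, 34, 35, 36, 37, 38, 39, 40, 41, 42, 43, 44, 45, 46, 47, 48, 49, 50, 51, 52, 53, 54, 55, 56, 57, 58, 59, 60, 61, 62, 63, 64, 65, 66, 67, 68, 69, 70, 71, 72, 73, 74, 75, 76, 77, 78, 79, 80, 81, 82, 83, 84, 85, 86, 87, 88, 89, 90, 91, 92, 93, 94, 95, 96, 97, 98, 99, 100, 101, 102}
Number of generators = φ(103) = 102

Generators of ℤ_103 = {1, 2, 3, 4, 5, 6, 7, 8, 9, 10, 11, 12, 13, 14, 15, 16, 17, 18, 19, 20, 21, 22, 23, 24, 25, 26, 27, 28, 29, 30, 31, 32, 33, 34, 35, 36, 37, 38, 39, 40, 41, 42, 43, 44, 45, 46, 47, 48, 49, 50, 51, 52, 53, 54, 55, 56, 57, 58, 59, 60, 61, 62, 63, 64, 65, 66, 67, 68, 69, 70, 71, 72, 73, 74, 75, 76, 77, 78, 79, 80, 81, 82, 83, 84, 85, 86, 87, 88, 89, 90, 91, 92, 93, 94, 95, 96, 97, 98, 99, 100, 101, 102}


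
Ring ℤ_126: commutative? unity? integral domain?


ℤ_126 is a commutative ring with unity 1; 126 = 2×63 is composite, so 2·63 ≡ 0 gives zero divisors (not an integral domain)
Commutative: Yes
Integral domain: No
Has unity: Yes

ℤ_126: Commutative=Yes, Unity=Yes


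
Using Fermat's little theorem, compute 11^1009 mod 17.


Fermat's little theorem: if p is prime and gcd(a,p)=1, then a^(p-1) ≡ 1 (mod p)
p = 17 is prime, gcd(11,17) = 1
Reduce exponent: 1009 mod 16 = 1
So 11^1009 ≡ 11^1 (mod 17)
11^1 mod 17 = 11

11^1009 ≡ 11 (mod 17)


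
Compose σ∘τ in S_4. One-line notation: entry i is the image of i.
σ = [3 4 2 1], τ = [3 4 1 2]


σ∘τ: apply τ first, then σ
1 →τ 3 →σ 2
2 →τ 4 →σ 1
3 →τ 1 →σ 3
4 →τ 2 →σ 4

σ∘τ = [2 1 3 4]


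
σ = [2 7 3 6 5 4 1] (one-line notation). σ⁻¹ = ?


To find σ⁻¹, swap domain and range:
σ(1) = 2 → σ⁻¹(2) = 1
σ(2) = 7 → σ⁻¹(7) = 2
σ(3) = 3 → σ⁻¹(3) = 3
σ(4) = 6 → σ⁻¹(6) = 4
σ(5) = 5 → σ⁻¹(5) = 5
σ(6) = 4 → σ⁻¹(4) = 6
σ(7) = 1 → σ⁻¹(1) = 7

σ⁻¹ = [7 1 3 6 5 4 2]


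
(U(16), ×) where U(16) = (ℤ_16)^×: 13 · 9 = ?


Operation: multiplication mod 16
13 · 9 = (a × b) mod 16 with a = 13, b = 9

13 · 9 = 5


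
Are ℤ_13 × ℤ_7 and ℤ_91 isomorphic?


Comparing ℤ_13 × ℤ_7 and ℤ_91:
gcd(13,7) = 1, so ℤ_13 × ℤ_7 ≅ ℤ_91 (CRT)

Yes, ℤ_13 × ℤ_7 ≅ ℤ_91


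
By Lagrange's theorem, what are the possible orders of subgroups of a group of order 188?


Lagrange's theorem: |H| divides |G|
|G| = 188
Divisors of 188: 1, 2, 4, 47, 94, 188

Possible subgroup orders: {1, 2, 4, 47, 94, 188}


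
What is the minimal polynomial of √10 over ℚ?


√10 satisfies x² - 10 = 0, irreducible over ℚ since 10 is squarefree

Minimal polynomial: x² - 10


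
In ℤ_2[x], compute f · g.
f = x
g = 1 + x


Expand and collect like terms; reduce coefficients mod 2:
x^0: 0·1 = 0 ≡ 0 (mod 2)
x^1: 0·1 + 1·1 = 1 ≡ 1 (mod 2)
x^2: 1·1 = 1 ≡ 1 (mod 2)
Result: x + x^2

f · g = x + x^2


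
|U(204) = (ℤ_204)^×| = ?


U(n) is the group of units mod n; |U(n)| = φ(n)
|U(204)| = φ(204) = 64

|U(204) = (ℤ_204)^×| = 64


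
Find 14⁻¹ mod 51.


Use the extended Euclidean algorithm to write 1 = 14·s + 51·t; then s mod 51 is the inverse.
Euclidean algorithm:
  14 = 0·51 + 14
  51 = 3·14 + 9
  14 = 1·9 + 5
  9 = 1·5 + 4
  5 = 1·4 + 1
  4 = 4·1 + 0
gcd(14,51) = 1
Back-substitution gives: 14·(11) + 51·(-3) = 1
So 14⁻¹ ≡ 11 ≡ 11 (mod 51)
Check: 14 × 11 = 154 ≡ 1 (mod 51) ✓

14⁻¹ ≡ 11 (mod 51)


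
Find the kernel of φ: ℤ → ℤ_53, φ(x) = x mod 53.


Kernel = preimage of identity
ker(φ) = {x ∈ ℤ : x ≡ 0 (mod 53)} = 53ℤ = {0, ±53, ±106, ...}

ker(φ) = 53ℤ


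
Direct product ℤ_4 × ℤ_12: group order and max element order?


|ℤ_4 × ℤ_12| = 4 × 12 = 48
Max element order = lcm(4,12) = 12
Cyclic? No (gcd=4)

|ℤ_4×ℤ_12| = 48, max element order = 12


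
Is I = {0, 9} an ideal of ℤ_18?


Check ideal conditions for I = {0, 9} in ℤ_18:
(1) I is an additive subgroup? Yes
(2) For r ∈ ℤ_18 and a ∈ I: r·a ∈ I? Yes

Yes, I is an ideal of ℤ_18


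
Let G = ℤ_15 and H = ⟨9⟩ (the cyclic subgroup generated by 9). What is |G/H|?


|⟨9⟩| = n / gcd(9, 15) = 15 / 3 = 5
H is normal (ℤ_15 is abelian).
|G/H| = |G| / |H| = 15 / 5 = 3

|G/H| = 3


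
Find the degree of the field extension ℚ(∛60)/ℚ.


∛60 has minimal polynomial x³ - 60 (irreducible over ℚ since 60 is not a perfect cube)

[ℚ(∛60)/ℚ] = 3


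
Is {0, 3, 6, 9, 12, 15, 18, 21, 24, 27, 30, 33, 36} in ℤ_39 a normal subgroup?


H = {0, 3, 6, 9, 12, 15, 18, 21, 24, 27, 30, 33, 36} in ℤ_39
ℤ_39 is abelian; every subgroup of an abelian group is normal

Yes, normal subgroup


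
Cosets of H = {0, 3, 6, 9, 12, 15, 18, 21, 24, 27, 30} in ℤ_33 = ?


H = {0, 3, 6, 9, 12, 15, 18, 21, 24, 27, 30}, |H| = 11
Number of cosets = |G|/|H| = 33/11 = 3
0 + H = {0, 3, 6, 9, 12, 15, 18, 21, 24, 27, 30}
1 + H = {1, 4, 7, 10, 13, 16, 19, 22, 25, 28, 31}
2 + H = {2, 5, 8, 11, 14, 17, 20, 23, 26, 29, 32}

Cosets: 0+H={0,3,6,9,12,15,18,21,24,27,30}; 1+H={1,4,7,10,13,16,19,22,25,28,31}; 2+H={2,5,8,11,14,17,20,23,26,29,32}


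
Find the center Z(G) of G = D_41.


Z(G) = {g ∈ G | gx = xg for all x ∈ G}
For odd n, Z(D_n) = {e}: no nontrivial rotation commutes with all reflections

Z(D_41) = {e}


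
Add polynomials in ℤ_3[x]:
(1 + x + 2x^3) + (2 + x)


Add coefficients mod 3:
x^0: 1 + 2 = 0 (mod 3)
x^1: 1 + 1 = 2 (mod 3)
x^2: 0 + 0 = 0 (mod 3)
x^3: 2 + 0 = 2 (mod 3)
Result: 2x + 2x^3

f + g = 2x + 2x^3


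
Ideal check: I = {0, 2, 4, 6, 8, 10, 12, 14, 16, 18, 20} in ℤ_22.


Check ideal conditions for I = {0, 2, 4, 6, 8, 10, 12, 14, 16, 18, 20} in ℤ_22:
(1) I is an additive subgroup? Yes
(2) For r ∈ ℤ_22 and a ∈ I: r·a ∈ I? Yes

Yes, I is an ideal of ℤ_22


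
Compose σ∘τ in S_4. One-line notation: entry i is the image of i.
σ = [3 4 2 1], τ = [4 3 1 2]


σ∘τ: apply τ first, then σ
1 →τ 4 →σ 1
2 →τ 3 →σ 2
3 →τ 1 →σ 3
4 →τ 2 →σ 4

σ∘τ = [1 2 3 4]


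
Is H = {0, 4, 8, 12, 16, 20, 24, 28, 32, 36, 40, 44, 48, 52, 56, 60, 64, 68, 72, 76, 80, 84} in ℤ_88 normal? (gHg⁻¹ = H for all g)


H = {0, 4, 8, 12, 16, 20, 24, 28, 32, 36, 40, 44, 48, 52, 56, 60, 64, 68, 72, 76, 80, 84} in ℤ_88
ℤ_88 is abelian; every subgroup of an abelian group is normal

Yes, normal subgroup


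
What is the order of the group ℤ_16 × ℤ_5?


|A × B| = |A| · |B|
|ℤ_16 × ℤ_5| = 16 × 5 = 80

|ℤ_16 × ℤ_5| = 80


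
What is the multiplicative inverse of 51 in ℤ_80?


Use the extended Euclidean algorithm to write 1 = 51·s + 80·t; then s mod 80 is the inverse.
Euclidean algorithm:
  51 = 0·80 + 51
  80 = 1·51 + 29
  51 = 1·29 + 22
  29 = 1·22 + 7
  22 = 3·7 + 1
  7 = 7·1 + 0
gcd(51,80) = 1
Back-substitution gives: 51·(11) + 80·(-7) = 1
So 51⁻¹ ≡ 11 ≡ 11 (mod 80)
Check: 51 × 11 = 561 ≡ 1 (mod 80) ✓

51⁻¹ ≡ 11 (mod 80)


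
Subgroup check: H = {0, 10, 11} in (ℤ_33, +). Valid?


Subgroup test for H = {0, 10, 11} in (ℤ_33, +):
(1) 0 ∈ H? Yes
(2) Closure: for all a,b ∈ H, (a+b) mod 33 ∈ H? No  [counterexample: 10 + 10 = 20 ∉ H]
(3) Inverses: for all a ∈ H, -a mod 33 ∈ H? No

No, H is not a subgroup of ℤ_33


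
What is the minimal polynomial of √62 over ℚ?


√62 satisfies x² - 62 = 0, irreducible over ℚ since 62 is squarefree

Minimal polynomial: x² - 62


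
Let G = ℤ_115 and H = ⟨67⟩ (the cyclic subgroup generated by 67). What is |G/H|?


|⟨67⟩| = n / gcd(67, 115) = 115 / 1 = 115
H is normal (ℤ_115 is abelian).
|G/H| = |G| / |H| = 115 / 115 = 1

|G/H| = 1


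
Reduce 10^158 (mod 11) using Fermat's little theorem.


Fermat's little theorem: if p is prime and gcd(a,p)=1, then a^(p-1) ≡ 1 (mod p)
p = 11 is prime, gcd(10,11) = 1
Reduce exponent: 158 mod 10 = 8
So 10^158 ≡ 10^8 (mod 11)
10^8 mod 11 = 1

10^158 ≡ 1 (mod 11)


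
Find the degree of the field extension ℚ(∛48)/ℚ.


∛48 has minimal polynomial x³ - 48 (irreducible over ℚ since 48 is not a perfect cube)

[ℚ(∛48)/ℚ] = 3


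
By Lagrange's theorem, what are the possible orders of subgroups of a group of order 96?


Lagrange's theorem: |H| divides |G|
|G| = 96
Divisors of 96: 1, 2, 3, 4, 6, 8, 12, 16, 24, 32, 48, 96

Possible subgroup orders: {1, 2, 3, 4, 6, 8, 12, 16, 24, 32, 48, 96}


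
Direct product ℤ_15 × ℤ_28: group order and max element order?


|ℤ_15 × ℤ_28| = 15 × 28 = 420
Max element order = lcm(15,28) = 420
Cyclic? Yes (gcd=1)

|ℤ_15×ℤ_28| = 420, max element order = 420


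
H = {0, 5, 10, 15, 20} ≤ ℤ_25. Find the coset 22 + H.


22 + H = {22 + h (mod 25) : h ∈ H}
22+0=22, 22+5=2, 22+10=7, 22+15=12, 22+20=17
22 + H = {2, 7, 12, 17, 22} = 2 + H

22 + H = {2, 7, 12, 17, 22}


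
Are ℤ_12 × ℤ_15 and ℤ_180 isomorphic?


Comparing ℤ_12 × ℤ_15 and ℤ_180:
gcd(12,15) = 3 ≠ 1. Max element order in ℤ_12×ℤ_15 is lcm(12,15) = 60 < 180, so it has no element of order 180

No, ℤ_12 × ℤ_15 ≇ ℤ_180


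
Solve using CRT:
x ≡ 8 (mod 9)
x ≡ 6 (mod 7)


m₁ = 9, m₂ = 7, gcd = 1, so CRT applies. M = m₁·m₂ = 63
Let M₁ = M/m₁ = 7, M₂ = M/m₂ = 9
Find y₁ ≡ M₁⁻¹ (mod m₁): 7⁻¹ ≡ 4 (mod 9)
Find y₂ ≡ M₂⁻¹ (mod m₂): 9⁻¹ ≡ 4 (mod 7)
x = a₁·M₁·y₁ + a₂·M₂·y₂ = 8·7·4 + 6·9·4 = 440
Reduce mod 63: x ≡ 62
Check: 62 mod 9 = 8 ✓, 62 mod 7 = 6 ✓

x ≡ 62 (mod 63)


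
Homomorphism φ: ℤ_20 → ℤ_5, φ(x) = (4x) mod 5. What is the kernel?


Kernel = preimage of identity
ker(φ) = {x ∈ ℤ_20 : 4x ≡ 0 (mod 5)}. Since 5 | 20, φ is well-defined. The kernel is the cyclic subgroup ⟨5⟩ of ℤ_20 (order 4), i.e. {0, 5, 10, 15}

ker(φ) = {0, 5, 10, 15}


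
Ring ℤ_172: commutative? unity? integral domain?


ℤ_172 is a commutative ring with unity 1; 172 = 2×86 is composite, so 2·86 ≡ 0 gives zero divisors (not an integral domain)
Commutative: Yes
Integral domain: No
Has unity: Yes

ℤ_172: Commutative=Yes, Unity=Yes


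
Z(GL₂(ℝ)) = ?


Z(G) = {g ∈ G | gx = xg for all x ∈ G}
Only scalar multiples of the identity commute with all invertible matrices

Z(GL₂(ℝ)) = {aI : a ∈ ℝ, a ≠ 0}


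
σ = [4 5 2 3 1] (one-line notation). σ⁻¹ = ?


To find σ⁻¹, swap domain and range:
σ(1) = 4 → σ⁻¹(4) = 1
σ(2) = 5 → σ⁻¹(5) = 2
σ(3) = 2 → σ⁻¹(2) = 3
σ(4) = 3 → σ⁻¹(3) = 4
σ(5) = 1 → σ⁻¹(1) = 5

σ⁻¹ = [5 3 4 1 2]


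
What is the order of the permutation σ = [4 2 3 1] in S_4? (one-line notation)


Cycle decomposition: (1 4)
Cycle lengths: 2
Order = lcm(2) = 2

ord(σ) = 2


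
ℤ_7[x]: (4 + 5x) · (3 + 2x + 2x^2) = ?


Expand and collect like terms; reduce coefficients mod 7:
x^0: 4·3 = 12 ≡ 5 (mod 7)
x^1: 4·2 + 5·3 = 23 ≡ 2 (mod 7)
x^2: 4·2 + 5·2 = 18 ≡ 4 (mod 7)
x^3: 5·2 = 10 ≡ 3 (mod 7)
Result: 5 + 2x + 4x^2 + 3x^3

f · g = 5 + 2x + 4x^2 + 3x^3


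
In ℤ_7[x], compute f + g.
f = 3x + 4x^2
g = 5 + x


Add coefficients mod 7:
x^0: 0 + 5 = 5 (mod 7)
x^1: 3 + 1 = 4 (mod 7)
x^2: 4 + 0 = 4 (mod 7)
Result: 5 + 4x + 4x^2

f + g = 5 + 4x + 4x^2


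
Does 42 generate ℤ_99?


g generates ℤ_n iff gcd(g, n) = 1
gcd(42, 99) = 3
Since gcd = 3 ≠ 1, ⟨42⟩ has order 33 < 99, so 42 is not a generator.

No, 42 does not generate ℤ_99


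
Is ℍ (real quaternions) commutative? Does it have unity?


quaternion multiplication is non-commutative (ij = k ≠ ji = -k); has unity 1; a division ring but not an integral domain since integral domains are commutative by convention
Commutative: No
Integral domain: No
Has unity: Yes

ℍ (real quaternions): Commutative=No, Unity=Yes


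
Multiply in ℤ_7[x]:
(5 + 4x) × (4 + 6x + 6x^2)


Expand and collect like terms; reduce coefficients mod 7:
x^0: 5·4 = 20 ≡ 6 (mod 7)
x^1: 5·6 + 4·4 = 46 ≡ 4 (mod 7)
x^2: 5·6 + 4·6 = 54 ≡ 5 (mod 7)
x^3: 4·6 = 24 ≡ 3 (mod 7)
Result: 6 + 4x + 5x^2 + 3x^3

f · g = 6 + 4x + 5x^2 + 3x^3


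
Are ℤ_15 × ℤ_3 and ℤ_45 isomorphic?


Comparing ℤ_15 × ℤ_3 and ℤ_45:
gcd(15,3) = 3 ≠ 1. Max element order in ℤ_15×ℤ_3 is lcm(15,3) = 15 < 45, so it has no element of order 45

No, ℤ_15 × ℤ_3 ≇ ℤ_45


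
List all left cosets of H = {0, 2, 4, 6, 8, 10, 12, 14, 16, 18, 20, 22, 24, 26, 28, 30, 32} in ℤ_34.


H = {0, 2, 4, 6, 8, 10, 12, 14, 16, 18, 20, 22, 24, 26, 28, 30, 32}, |H| = 17
Number of cosets = |G|/|H| = 34/17 = 2
0 + H = {0, 2, 4, 6, 8, 10, 12, 14, 16, 18, 20, 22, 24, 26, 28, 30, 32}
1 + H = {1, 3, 5, 7, 9, 11, 13, 15, 17, 19, 21, 23, 25, 27, 29, 31, 33}

Cosets: 0+H={0,2,4,6,8,10,12,14,16,18,20,22,24,26,28,30,32}; 1+H={1,3,5,7,9,11,13,15,17,19,21,23,25,27,29,31,33}


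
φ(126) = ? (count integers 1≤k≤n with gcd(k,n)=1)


Factor n: 126 = 2 × 3^2 × 7
φ(n) = n · ∏(1 - 1/p) over distinct primes p | n
φ(126) = 126 · (1 - 1/2) · (1 - 1/3) · (1 - 1/7) = 36

φ(126) = 36


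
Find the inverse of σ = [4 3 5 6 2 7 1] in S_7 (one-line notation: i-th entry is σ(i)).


To find σ⁻¹, swap domain and range:
σ(1) = 4 → σ⁻¹(4) = 1
σ(2) = 3 → σ⁻¹(3) = 2
σ(3) = 5 → σ⁻¹(5) = 3
σ(4) = 6 → σ⁻¹(6) = 4
σ(5) = 2 → σ⁻¹(2) = 5
σ(6) = 7 → σ⁻¹(7) = 6
σ(7) = 1 → σ⁻¹(1) = 7

σ⁻¹ = [7 5 2 1 3 4 6]


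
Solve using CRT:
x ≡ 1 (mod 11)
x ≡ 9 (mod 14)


m₁ = 11, m₂ = 14, gcd = 1, so CRT applies. M = m₁·m₂ = 154
Let M₁ = M/m₁ = 14, M₂ = M/m₂ = 11
Find y₁ ≡ M₁⁻¹ (mod m₁): 14⁻¹ ≡ 4 (mod 11)
Find y₂ ≡ M₂⁻¹ (mod m₂): 11⁻¹ ≡ 9 (mod 14)
x = a₁·M₁·y₁ + a₂·M₂·y₂ = 1·14·4 + 9·11·9 = 947
Reduce mod 154: x ≡ 23
Check: 23 mod 11 = 1 ✓, 23 mod 14 = 9 ✓

x ≡ 23 (mod 154)


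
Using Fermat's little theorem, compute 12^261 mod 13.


Fermat's little theorem: if p is prime and gcd(a,p)=1, then a^(p-1) ≡ 1 (mod p)
p = 13 is prime, gcd(12,13) = 1
Reduce exponent: 261 mod 12 = 9
So 12^261 ≡ 12^9 (mod 13)
12^9 mod 13 = 12

12^261 ≡ 12 (mod 13)


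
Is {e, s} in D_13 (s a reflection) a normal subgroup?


H = {e, s} in D_13 (s a reflection)
r·s·r⁻¹ = sr⁻² ≠ s for n ≥ 3, so {e, s} is not closed under conjugation

No, not a normal subgroup


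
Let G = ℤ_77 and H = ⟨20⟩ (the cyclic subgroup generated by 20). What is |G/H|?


|⟨20⟩| = n / gcd(20, 77) = 77 / 1 = 77
H is normal (ℤ_77 is abelian).
|G/H| = |G| / |H| = 77 / 77 = 1

|G/H| = 1


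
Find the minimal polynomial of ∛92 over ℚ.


∛92 satisfies x³ - 92 = 0, irreducible over ℚ (no rational root; 92 is not a perfect cube)

Minimal polynomial: x³ - 92


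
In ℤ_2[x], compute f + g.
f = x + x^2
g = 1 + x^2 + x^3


Add coefficients mod 2:
x^0: 0 + 1 = 1 (mod 2)
x^1: 1 + 0 = 1 (mod 2)
x^2: 1 + 1 = 0 (mod 2)
x^3: 0 + 1 = 1 (mod 2)
Result: 1 + x + x^3

f + g = 1 + x + x^3


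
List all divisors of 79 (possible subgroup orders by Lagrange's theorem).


Lagrange's theorem: |H| divides |G|
|G| = 79
Divisors of 79: 1, 79

Possible subgroup orders: {1, 79}


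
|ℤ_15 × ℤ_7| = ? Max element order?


|ℤ_15 × ℤ_7| = 15 × 7 = 105
Max element order = lcm(15,7) = 105
Cyclic? Yes (gcd=1)

|ℤ_15×ℤ_7| = 105, max element order = 105


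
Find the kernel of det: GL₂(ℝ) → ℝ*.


Kernel = preimage of identity
ker(det) = {A | det(A) = 1} = SL₂(ℝ)

ker(det) = SL₂(ℝ)


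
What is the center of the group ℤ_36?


Z(G) = {g ∈ G | gx = xg for all x ∈ G}
ℤ_36 is abelian, so Z(G) = G

Z(ℤ_36) = ℤ_36


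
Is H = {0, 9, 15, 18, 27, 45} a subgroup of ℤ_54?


Subgroup test for H = {0, 9, 15, 18, 27, 45} in (ℤ_54, +):
(1) 0 ∈ H? Yes
(2) Closure: for all a,b ∈ H, (a+b) mod 54 ∈ H? No  [counterexample: 9 + 15 = 24 ∉ H]
(3) Inverses: for all a ∈ H, -a mod 54 ∈ H? No

No, H is not a subgroup of ℤ_54


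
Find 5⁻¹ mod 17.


Use the extended Euclidean algorithm to write 1 = 5·s + 17·t; then s mod 17 is the inverse.
Euclidean algorithm:
  5 = 0·17 + 5
  17 = 3·5 + 2
  5 = 2·2 + 1
  2 = 2·1 + 0
gcd(5,17) = 1
Back-substitution gives: 5·(7) + 17·(-2) = 1
So 5⁻¹ ≡ 7 ≡ 7 (mod 17)
Check: 5 × 7 = 35 ≡ 1 (mod 17) ✓

5⁻¹ ≡ 7 (mod 17)


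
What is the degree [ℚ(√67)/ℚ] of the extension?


√67 has minimal polynomial x² - 67 (irreducible over ℚ since 67 is squarefree)

[ℚ(√67)/ℚ] = 2


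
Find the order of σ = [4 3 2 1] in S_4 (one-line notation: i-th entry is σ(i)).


Cycle decomposition: (1 4) (2 3)
Cycle lengths: 2, 2
Order = lcm(2, 2) = 2

ord(σ) = 2


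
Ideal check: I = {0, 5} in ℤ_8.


Check ideal conditions for I = {0, 5} in ℤ_8:
(1) I is an additive subgroup? No
(2) For r ∈ ℤ_8 and a ∈ I: r·a ∈ I? No  [counterexample: r=2, a=5, r·a mod 8 = 2 ∉ I]

No, I is not an ideal of ℤ_8


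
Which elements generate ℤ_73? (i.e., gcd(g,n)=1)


g generates ℤ_n iff gcd(g,n) = 1
Prime factors of 73: 73
Generators are g ∈ {1,...,72} not divisible by any of these primes.
Generators: {1, 2, 3, 4, 5, 6, 7, 8, 9, 10, 11, 12, 13, 14, 15, 16, 17, 18, 19, 20, 21, 22, 23, 24, 25, 26, 27, 28, 29, 30, 31, 32, 33, 34, 35, 36, 37, 38, 39, 40, 41, 42, 43, 44, 45, 46, 47, 48, 49, 50, 51, 52, 53, 54, 55, 56, 57, 58, 59, 60, 61, 62, 63, 64, 65, 66, 67, 68, 69, 70, 71, 72}
Number of generators = φ(73) = 72

Generators of ℤ_73 = {1, 2, 3, 4, 5, 6, 7, 8, 9, 10, 11, 12, 13, 14, 15, 16, 17, 18, 19, 20, 21, 22, 23, 24, 25, 26, 27, 28, 29, 30, 31, 32, 33, 34, 35, 36, 37, 38, 39, 40, 41, 42, 43, 44, 45, 46, 47, 48, 49, 50, 51, 52, 53, 54, 55, 56, 57, 58, 59, 60, 61, 62, 63, 64, 65, 66, 67, 68, 69, 70, 71, 72}


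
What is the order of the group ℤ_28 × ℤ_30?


|A × B| = |A| · |B|
|ℤ_28 × ℤ_30| = 28 × 30 = 840

|ℤ_28 × ℤ_30| = 840


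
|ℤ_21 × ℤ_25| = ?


|A × B| = |A| · |B|
|ℤ_21 × ℤ_25| = 21 × 25 = 525

|ℤ_21 × ℤ_25| = 525


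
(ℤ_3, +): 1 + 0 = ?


Operation: addition mod 3
1 + 0 = (a + b) mod 3 with a = 1, b = 0

1 + 0 = 1


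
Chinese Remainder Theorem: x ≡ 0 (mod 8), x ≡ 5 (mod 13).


m₁ = 8, m₂ = 13, gcd = 1, so CRT applies. M = m₁·m₂ = 104
Let M₁ = M/m₁ = 13, M₂ = M/m₂ = 8
Find y₁ ≡ M₁⁻¹ (mod m₁): 13⁻¹ ≡ 5 (mod 8)
Find y₂ ≡ M₂⁻¹ (mod m₂): 8⁻¹ ≡ 5 (mod 13)
x = a₁·M₁·y₁ + a₂·M₂·y₂ = 0·13·5 + 5·8·5 = 200
Reduce mod 104: x ≡ 96
Check: 96 mod 8 = 0 ✓, 96 mod 13 = 5 ✓

x ≡ 96 (mod 104)


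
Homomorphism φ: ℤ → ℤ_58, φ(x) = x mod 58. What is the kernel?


Kernel = preimage of identity
ker(φ) = {x ∈ ℤ : x ≡ 0 (mod 58)} = 58ℤ = {0, ±58, ±116, ...}

ker(φ) = 58ℤ


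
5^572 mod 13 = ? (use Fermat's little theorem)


Fermat's little theorem: if p is prime and gcd(a,p)=1, then a^(p-1) ≡ 1 (mod p)
p = 13 is prime, gcd(5,13) = 1
Reduce exponent: 572 mod 12 = 8
So 5^572 ≡ 5^8 (mod 13)
5^8 mod 13 = 1

5^572 ≡ 1 (mod 13)


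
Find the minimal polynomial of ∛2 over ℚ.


∛2 satisfies x³ - 2 = 0, irreducible over ℚ (no rational root; 2 is not a perfect cube)

Minimal polynomial: x³ - 2


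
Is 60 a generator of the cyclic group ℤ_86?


g generates ℤ_n iff gcd(g, n) = 1
gcd(60, 86) = 2
Since gcd = 2 ≠ 1, ⟨60⟩ has order 43 < 86, so 60 is not a generator.

No, 60 does not generate ℤ_86


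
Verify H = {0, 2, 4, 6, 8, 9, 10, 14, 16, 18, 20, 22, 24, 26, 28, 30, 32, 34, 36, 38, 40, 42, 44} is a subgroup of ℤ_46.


Subgroup test for H = {0, 2, 4, 6, 8, 9, 10, 14, 16, 18, 20, 22, 24, 26, 28, 30, 32, 34, 36, 38, 40, 42, 44} in (ℤ_46, +):
(1) 0 ∈ H? Yes
(2) Closure: for all a,b ∈ H, (a+b) mod 46 ∈ H? No  [counterexample: 2 + 9 = 11 ∉ H]
(3) Inverses: for all a ∈ H, -a mod 46 ∈ H? No

No, H is not a subgroup of ℤ_46


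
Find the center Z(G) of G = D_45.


Z(G) = {g ∈ G | gx = xg for all x ∈ G}
For odd n, Z(D_n) = {e}: no nontrivial rotation commutes with all reflections

Z(D_45) = {e}


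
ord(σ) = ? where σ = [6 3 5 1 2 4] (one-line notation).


Cycle decomposition: (1 6 4) (2 3 5)
Cycle lengths: 3, 3
Order = lcm(3, 3) = 3

ord(σ) = 3


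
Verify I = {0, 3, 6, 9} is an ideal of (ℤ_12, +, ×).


Check ideal conditions for I = {0, 3, 6, 9} in ℤ_12:
(1) I is an additive subgroup? Yes
(2) For r ∈ ℤ_12 and a ∈ I: r·a ∈ I? Yes

Yes, I is an ideal of ℤ_12


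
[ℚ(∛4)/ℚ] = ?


∛4 has minimal polynomial x³ - 4 (irreducible over ℚ since 4 is not a perfect cube)

[ℚ(∛4)/ℚ] = 3


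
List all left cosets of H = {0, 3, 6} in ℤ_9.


H = {0, 3, 6}, |H| = 3
Number of cosets = |G|/|H| = 9/3 = 3
0 + H = {0, 3, 6}
1 + H = {1, 4, 7}
2 + H = {2, 5, 8}

Cosets: 0+H={0,3,6}; 1+H={1,4,7}; 2+H={2,5,8}


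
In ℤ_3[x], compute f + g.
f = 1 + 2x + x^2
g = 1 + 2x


Add coefficients mod 3:
x^0: 1 + 1 = 2 (mod 3)
x^1: 2 + 2 = 1 (mod 3)
x^2: 1 + 0 = 1 (mod 3)
Result: 2 + x + x^2

f + g = 2 + x + x^2


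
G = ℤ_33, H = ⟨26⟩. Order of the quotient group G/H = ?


|⟨26⟩| = n / gcd(26, 33) = 33 / 1 = 33
H is normal (ℤ_33 is abelian).
|G/H| = |G| / |H| = 33 / 33 = 1

|G/H| = 1


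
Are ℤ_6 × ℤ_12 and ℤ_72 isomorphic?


Comparing ℤ_6 × ℤ_12 and ℤ_72:
gcd(6,12) = 6 ≠ 1. Max element order in ℤ_6×ℤ_12 is lcm(6,12) = 12 < 72, so it has no element of order 72

No, ℤ_6 × ℤ_12 ≇ ℤ_72


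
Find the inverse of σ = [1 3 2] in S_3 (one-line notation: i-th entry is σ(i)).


To find σ⁻¹, swap domain and range:
σ(1) = 1 → σ⁻¹(1) = 1
σ(2) = 3 → σ⁻¹(3) = 2
σ(3) = 2 → σ⁻¹(2) = 3

σ⁻¹ = [1 3 2]


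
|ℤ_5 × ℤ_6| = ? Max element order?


|ℤ_5 × ℤ_6| = 5 × 6 = 30
Max element order = lcm(5,6) = 30
Cyclic? Yes (gcd=1)

|ℤ_5×ℤ_6| = 30, max element order = 30


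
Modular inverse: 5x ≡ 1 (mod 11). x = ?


Use the extended Euclidean algorithm to write 1 = 5·s + 11·t; then s mod 11 is the inverse.
Euclidean algorithm:
  5 = 0·11 + 5
  11 = 2·5 + 1
  5 = 5·1 + 0
gcd(5,11) = 1
Back-substitution gives: 5·(-2) + 11·(1) = 1
So 5⁻¹ ≡ -2 ≡ 9 (mod 11)
Check: 5 × 9 = 45 ≡ 1 (mod 11) ✓

5⁻¹ ≡ 9 (mod 11)


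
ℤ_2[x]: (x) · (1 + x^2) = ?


Expand and collect like terms; reduce coefficients mod 2:
x^0: 0·1 = 0 ≡ 0 (mod 2)
x^1: 0·0 + 1·1 = 1 ≡ 1 (mod 2)
x^2: 0·1 + 1·0 = 0 ≡ 0 (mod 2)
x^3: 1·1 = 1 ≡ 1 (mod 2)
Result: x + x^3

f · g = x + x^3


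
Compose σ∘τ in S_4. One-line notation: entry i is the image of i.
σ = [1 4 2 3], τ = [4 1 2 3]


σ∘τ: apply τ first, then σ
1 →τ 4 →σ 3
2 →τ 1 →σ 1
3 →τ 2 →σ 4
4 →τ 3 →σ 2

σ∘τ = [3 1 4 2]


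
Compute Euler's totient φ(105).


Factor n: 105 = 3 × 5 × 7
φ(n) = n · ∏(1 - 1/p) over distinct primes p | n
φ(105) = 105 · (1 - 1/3) · (1 - 1/5) · (1 - 1/7) = 48

φ(105) = 48


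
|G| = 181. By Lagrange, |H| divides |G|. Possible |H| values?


Lagrange's theorem: |H| divides |G|
|G| = 181
Divisors of 181: 1, 181

Possible subgroup orders: {1, 181}


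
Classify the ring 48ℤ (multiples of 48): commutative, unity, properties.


48ℤ is a commutative ring under +,× but has no multiplicative identity (1 ∉ 48ℤ); it has no zero divisors, but without unity it is not an integral domain
Commutative: Yes
Integral domain: No
Has unity: No

48ℤ (multiples of 48): Commutative=Yes, Unity=No


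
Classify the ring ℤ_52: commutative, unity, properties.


ℤ_52 is a commutative ring with unity 1; 52 = 2×26 is composite, so 2·26 ≡ 0 gives zero divisors (not an integral domain)
Commutative: Yes
Integral domain: No
Has unity: Yes

ℤ_52: Commutative=Yes, Unity=Yes


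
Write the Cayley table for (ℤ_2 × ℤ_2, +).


Elements: {(0,0), (0,1), (1,0), (1,1)}
Operation: componentwise addition mod (2, 2)
Entry (a, b) = ((a₁+b₁) mod 2, (a₂+b₂) mod 2)

Cayley table:
      | (0,0) | (0,1) | (1,0) | (1,1)
(0,0) | (0,0) | (0,1) | (1,0) | (1,1)
(0,1) | (0,1) | (0,0) | (1,1) | (1,0)
(1,0) | (1,0) | (1,1) | (0,0) | (0,1)
(1,1) | (1,1) | (1,0) | (0,1) | (0,0)


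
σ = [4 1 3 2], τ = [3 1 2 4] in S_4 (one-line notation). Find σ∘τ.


σ∘τ: apply τ first, then σ
1 →τ 3 →σ 3
2 →τ 1 →σ 4
3 →τ 2 →σ 1
4 →τ 4 →σ 2

σ∘τ = [3 4 1 2]


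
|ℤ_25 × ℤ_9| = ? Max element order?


|ℤ_25 × ℤ_9| = 25 × 9 = 225
Max element order = lcm(25,9) = 225
Cyclic? Yes (gcd=1)

|ℤ_25×ℤ_9| = 225, max element order = 225


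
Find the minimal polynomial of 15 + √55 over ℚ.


Let α = 15 + √55. Then α - 15 = √55, so (α - 15)² = 55, giving α² - 30α + 170 = 0. Degree 2 and α ∉ ℚ, so this is the minimal polynomial.

Minimal polynomial: x² - 30x + 170


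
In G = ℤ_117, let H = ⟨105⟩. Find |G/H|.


|⟨105⟩| = n / gcd(105, 117) = 117 / 3 = 39
H is normal (ℤ_117 is abelian).
|G/H| = |G| / |H| = 117 / 39 = 3

|G/H| = 3


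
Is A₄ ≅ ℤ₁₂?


Comparing A₄ and ℤ₁₂:
A₄ is non-abelian, ℤ₁₂ is abelian

No, A₄ ≇ ℤ₁₂


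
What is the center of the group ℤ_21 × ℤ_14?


Z(G) = {g ∈ G | gx = xg for all x ∈ G}
Direct product of abelian groups is abelian, so Z(G) = G

Z(ℤ_21 × ℤ_14) = ℤ_21 × ℤ_14


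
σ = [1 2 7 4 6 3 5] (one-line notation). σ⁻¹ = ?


To find σ⁻¹, swap domain and range:
σ(1) = 1 → σ⁻¹(1) = 1
σ(2) = 2 → σ⁻¹(2) = 2
σ(3) = 7 → σ⁻¹(7) = 3
σ(4) = 4 → σ⁻¹(4) = 4
σ(5) = 6 → σ⁻¹(6) = 5
σ(6) = 3 → σ⁻¹(3) = 6
σ(7) = 5 → σ⁻¹(5) = 7

σ⁻¹ = [1 2 6 4 7 5 3]


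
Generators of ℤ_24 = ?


g generates ℤ_n iff gcd(g,n) = 1
Prime factors of 24: 2, 3
Generators are g ∈ {1,...,23} not divisible by any of these primes.
Generators: {1, 5, 7, 11, 13, 17, 19, 23}
Number of generators = φ(24) = 8

Generators of ℤ_24 = {1, 5, 7, 11, 13, 17, 19, 23}


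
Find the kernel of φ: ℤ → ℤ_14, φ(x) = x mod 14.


Kernel = preimage of identity
ker(φ) = {x ∈ ℤ : x ≡ 0 (mod 14)} = 14ℤ = {0, ±14, ±28, ...}

ker(φ) = 14ℤ


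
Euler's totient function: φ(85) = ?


Factor n: 85 = 5 × 17
φ(n) = n · ∏(1 - 1/p) over distinct primes p | n
φ(85) = 85 · (1 - 1/5) · (1 - 1/17) = 64

φ(85) = 64


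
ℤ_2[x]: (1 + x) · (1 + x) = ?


Expand and collect like terms; reduce coefficients mod 2:
x^0: 1·1 = 1 ≡ 1 (mod 2)
x^1: 1·1 + 1·1 = 2 ≡ 0 (mod 2)
x^2: 1·1 = 1 ≡ 1 (mod 2)
Result: 1 + x^2

f · g = 1 + x^2


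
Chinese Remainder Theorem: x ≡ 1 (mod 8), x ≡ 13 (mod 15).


m₁ = 8, m₂ = 15, gcd = 1, so CRT applies. M = m₁·m₂ = 120
Let M₁ = M/m₁ = 15, M₂ = M/m₂ = 8
Find y₁ ≡ M₁⁻¹ (mod m₁): 15⁻¹ ≡ 7 (mod 8)
Find y₂ ≡ M₂⁻¹ (mod m₂): 8⁻¹ ≡ 2 (mod 15)
x = a₁·M₁·y₁ + a₂·M₂·y₂ = 1·15·7 + 13·8·2 = 313
Reduce mod 120: x ≡ 73
Check: 73 mod 8 = 1 ✓, 73 mod 15 = 13 ✓

x ≡ 73 (mod 120)


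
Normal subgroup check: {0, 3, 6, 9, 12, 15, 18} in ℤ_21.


H = {0, 3, 6, 9, 12, 15, 18} in ℤ_21
ℤ_21 is abelian; every subgroup of an abelian group is normal

Yes, normal subgroup


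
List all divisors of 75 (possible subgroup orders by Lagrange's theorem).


Lagrange's theorem: |H| divides |G|
|G| = 75
Divisors of 75: 1, 3, 5, 15, 25, 75

Possible subgroup orders: {1, 3, 5, 15, 25, 75}


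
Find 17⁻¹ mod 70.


Use the extended Euclidean algorithm to write 1 = 17·s + 70·t; then s mod 70 is the inverse.
Euclidean algorithm:
  17 = 0·70 + 17
  70 = 4·17 + 2
  17 = 8·2 + 1
  2 = 2·1 + 0
gcd(17,70) = 1
Back-substitution gives: 17·(33) + 70·(-8) = 1
So 17⁻¹ ≡ 33 ≡ 33 (mod 70)
Check: 17 × 33 = 561 ≡ 1 (mod 70) ✓

17⁻¹ ≡ 33 (mod 70)


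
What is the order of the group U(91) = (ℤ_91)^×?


U(n) is the group of units mod n; |U(n)| = φ(n)
|U(91)| = φ(91) = 72

|U(91) = (ℤ_91)^×| = 72


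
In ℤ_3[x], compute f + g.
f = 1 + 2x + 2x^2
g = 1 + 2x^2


Add coefficients mod 3:
x^0: 1 + 1 = 2 (mod 3)
x^1: 2 + 0 = 2 (mod 3)
x^2: 2 + 2 = 1 (mod 3)
Result: 2 + 2x + x^2

f + g = 2 + 2x + x^2


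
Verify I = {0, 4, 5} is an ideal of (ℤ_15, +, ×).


Check ideal conditions for I = {0, 4, 5} in ℤ_15:
(1) I is an additive subgroup? No
(2) For r ∈ ℤ_15 and a ∈ I: r·a ∈ I? No  [counterexample: r=2, a=4, r·a mod 15 = 8 ∉ I]

No, I is not an ideal of ℤ_15


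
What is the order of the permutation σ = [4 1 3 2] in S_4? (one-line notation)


Cycle decomposition: (1 4 2)
Cycle lengths: 3
Order = lcm(3) = 3

ord(σ) = 3


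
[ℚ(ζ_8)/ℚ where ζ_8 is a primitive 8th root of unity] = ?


[ℚ(ζ_n):ℚ] = deg Φ_n(x) = φ(n). Here φ(8) = 4

[ℚ(ζ_8)/ℚ where ζ_8 is a primitive 8th root of unity] = 4


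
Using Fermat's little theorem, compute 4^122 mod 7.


Fermat's little theorem: if p is prime and gcd(a,p)=1, then a^(p-1) ≡ 1 (mod p)
p = 7 is prime, gcd(4,7) = 1
Reduce exponent: 122 mod 6 = 2
So 4^122 ≡ 4^2 (mod 7)
4^2 mod 7 = 2

4^122 ≡ 2 (mod 7)


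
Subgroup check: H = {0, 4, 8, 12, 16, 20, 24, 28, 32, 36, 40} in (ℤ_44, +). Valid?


Subgroup test for H = {0, 4, 8, 12, 16, 20, 24, 28, 32, 36, 40} in (ℤ_44, +):
(1) 0 ∈ H? Yes
(2) Closure: for all a,b ∈ H, (a+b) mod 44 ∈ H? Yes
(3) Inverses: for all a ∈ H, -a mod 44 ∈ H? Yes

Yes, H is a subgroup of ℤ_44


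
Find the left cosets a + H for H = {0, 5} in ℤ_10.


H = {0, 5}, |H| = 2
Number of cosets = |G|/|H| = 10/2 = 5
0 + H = {0, 5}
1 + H = {1, 6}
2 + H = {2, 7}
3 + H = {3, 8}
4 + H = {4, 9}

Cosets: 0+H={0,5}; 1+H={1,6}; 2+H={2,7}; 3+H={3,8}; 4+H={4,9}


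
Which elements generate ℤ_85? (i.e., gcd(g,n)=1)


g generates ℤ_n iff gcd(g,n) = 1
Prime factors of 85: 5, 17
Generators are g ∈ {1,...,84} not divisible by any of these primes.
Generators: {1, 2, 3, 4, 6, 7, 8, 9, 11, 12, 13, 14, 16, 18, 19, 21, 22, 23, 24, 26, 27, 28, 29, 31, 32, 33, 36, 37, 38, 39, 41, 42, 43, 44, 46, 47, 48, 49, 52, 53, 54, 56, 57, 58, 59, 61, 62, 63, 64, 66, 67, 69, 71, 72, 73, 74, 76, 77, 78, 79, 81, 82, 83, 84}
Number of generators = φ(85) = 64

Generators of ℤ_85 = {1, 2, 3, 4, 6, 7, 8, 9, 11, 12, 13, 14, 16, 18, 19, 21, 22, 23, 24, 26, 27, 28, 29, 31, 32, 33, 36, 37, 38, 39, 41, 42, 43, 44, 46, 47, 48, 49, 52, 53, 54, 56, 57, 58, 59, 61, 62, 63, 64, 66, 67, 69, 71, 72, 73, 74, 76, 77, 78, 79, 81, 82, 83, 84}


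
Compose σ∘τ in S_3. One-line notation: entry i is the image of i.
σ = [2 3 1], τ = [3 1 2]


σ∘τ: apply τ first, then σ
1 →τ 3 →σ 1
2 →τ 1 →σ 2
3 →τ 2 →σ 3

σ∘τ = [1 2 3]


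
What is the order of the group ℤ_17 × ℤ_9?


|A × B| = |A| · |B|
|ℤ_17 × ℤ_9| = 17 × 9 = 153

|ℤ_17 × ℤ_9| = 153


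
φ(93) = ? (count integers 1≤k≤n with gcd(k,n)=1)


Factor n: 93 = 3 × 31
φ(n) = n · ∏(1 - 1/p) over distinct primes p | n
φ(93) = 93 · (1 - 1/3) · (1 - 1/31) = 60

φ(93) = 60


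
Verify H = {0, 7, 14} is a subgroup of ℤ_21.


Subgroup test for H = {0, 7, 14} in (ℤ_21, +):
(1) 0 ∈ H? Yes
(2) Closure: for all a,b ∈ H, (a+b) mod 21 ∈ H? Yes
(3) Inverses: for all a ∈ H, -a mod 21 ∈ H? Yes

Yes, H is a subgroup of ℤ_21


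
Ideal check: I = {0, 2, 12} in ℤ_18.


Check ideal conditions for I = {0, 2, 12} in ℤ_18:
(1) I is an additive subgroup? No
(2) For r ∈ ℤ_18 and a ∈ I: r·a ∈ I? No  [counterexample: r=2, a=2, r·a mod 18 = 4 ∉ I]

No, I is not an ideal of ℤ_18


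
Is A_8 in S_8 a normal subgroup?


H = A_8 in S_8
A_8 has index 2 in S_8, and every subgroup of index 2 is normal

Yes, normal subgroup


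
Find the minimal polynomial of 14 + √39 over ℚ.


Let α = 14 + √39. Then α - 14 = √39, so (α - 14)² = 39, giving α² - 28α + 157 = 0. Degree 2 and α ∉ ℚ, so this is the minimal polynomial.

Minimal polynomial: x² - 28x + 157


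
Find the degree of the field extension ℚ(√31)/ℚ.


√31 has minimal polynomial x² - 31 (irreducible over ℚ since 31 is squarefree)

[ℚ(√31)/ℚ] = 2


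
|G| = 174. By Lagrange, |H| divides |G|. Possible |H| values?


Lagrange's theorem: |H| divides |G|
|G| = 174
Divisors of 174: 1, 2, 3, 6, 29, 58, 87, 174

Possible subgroup orders: {1, 2, 3, 6, 29, 58, 87, 174}


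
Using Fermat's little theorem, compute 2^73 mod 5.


Fermat's little theorem: if p is prime and gcd(a,p)=1, then a^(p-1) ≡ 1 (mod p)
p = 5 is prime, gcd(2,5) = 1
Reduce exponent: 73 mod 4 = 1
So 2^73 ≡ 2^1 (mod 5)
2^1 mod 5 = 2

2^73 ≡ 2 (mod 5)


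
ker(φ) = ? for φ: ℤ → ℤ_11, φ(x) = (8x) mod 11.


Kernel = preimage of identity
ker(φ) = {x ∈ ℤ : 8x ≡ 0 (mod 11)}. gcd(8,11) = 1, so 8x ≡ 0 (mod 11) ⟺ x ≡ 0 (mod 11/1 = 11). Hence ker(φ) = 11ℤ

ker(φ) = 11ℤ


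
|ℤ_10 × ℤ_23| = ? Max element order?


|ℤ_10 × ℤ_23| = 10 × 23 = 230
Max element order = lcm(10,23) = 230
Cyclic? Yes (gcd=1)

|ℤ_10×ℤ_23| = 230, max element order = 230


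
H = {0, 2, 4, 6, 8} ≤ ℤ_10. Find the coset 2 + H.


2 + H = {2 + h (mod 10) : h ∈ H}
2+0=2, 2+2=4, 2+4=6, 2+6=8, 2+8=0
2 + H = {0, 2, 4, 6, 8} = 0 + H

2 + H = {0, 2, 4, 6, 8}
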